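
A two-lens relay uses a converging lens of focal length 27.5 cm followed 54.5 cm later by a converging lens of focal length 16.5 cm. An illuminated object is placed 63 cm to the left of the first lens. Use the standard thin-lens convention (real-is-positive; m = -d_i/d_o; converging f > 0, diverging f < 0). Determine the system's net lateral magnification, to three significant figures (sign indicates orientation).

First lens: d_i1 = 1/(1/27.5 - 1/63) = 48.803 cm.
m_1 = -(48.803)/63 = -0.7746.
Object distance for lens 2: d_o2 = 54.5 - 48.803 = 5.697 cm.
Second lens: d_i2 = 1/(1/16.5 - 1/(5.697)) = -8.702 cm.
m_2 = -(-8.702)/(5.697) = 1.5274.
The system's lateral magnification is m_1 m_2 = (-0.7746)(1.5274) = -1.1832.

-1.18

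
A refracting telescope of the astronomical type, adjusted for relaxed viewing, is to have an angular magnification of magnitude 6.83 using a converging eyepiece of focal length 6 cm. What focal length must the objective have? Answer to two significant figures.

41 cm

|M| = f_obj/|f_eye|, so f_obj = |M| x |f_eye| = 6.83 x 6 = 40.980 cm.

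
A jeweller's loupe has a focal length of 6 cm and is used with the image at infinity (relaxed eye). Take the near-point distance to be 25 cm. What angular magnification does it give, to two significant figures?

4.2

M = D/f = 25/6 = 4.167.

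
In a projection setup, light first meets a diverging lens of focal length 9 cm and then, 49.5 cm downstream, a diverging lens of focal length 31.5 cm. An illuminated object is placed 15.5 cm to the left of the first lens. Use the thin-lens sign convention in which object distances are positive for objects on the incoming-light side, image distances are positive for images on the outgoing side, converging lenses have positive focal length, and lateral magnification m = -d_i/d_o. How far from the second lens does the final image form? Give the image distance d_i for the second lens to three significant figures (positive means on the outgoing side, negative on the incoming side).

Lens 1: 1/d_i1 = 1/f_1 - 1/d_o1 = 1/(-9) - 1/15.5 = -0.17563 cm^-1, so d_i1 = -5.694 cm.
With d_i1 < 0 the first image is virtual and lies on the object side; the object distance for lens 2 is d_o2 = 49.5 - (-5.694) = 55.194 cm.
Lens 2: 1/d_i2 = 1/f_2 - 1/d_o2 = 1/(-31.5) - 1/(55.194) = -0.04986 cm^-1, so d_i2 = -20.055 cm.

-20.1 cm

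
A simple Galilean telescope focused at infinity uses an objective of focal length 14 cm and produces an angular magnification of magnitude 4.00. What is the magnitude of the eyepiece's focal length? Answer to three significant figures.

3.50 cm

|M| = f_obj/|f_eye|, so |f_eye| = f_obj/|M| = 14/4.0 = 3.500 cm.
(The eyepiece is diverging, so its signed focal length is -3.500 cm.)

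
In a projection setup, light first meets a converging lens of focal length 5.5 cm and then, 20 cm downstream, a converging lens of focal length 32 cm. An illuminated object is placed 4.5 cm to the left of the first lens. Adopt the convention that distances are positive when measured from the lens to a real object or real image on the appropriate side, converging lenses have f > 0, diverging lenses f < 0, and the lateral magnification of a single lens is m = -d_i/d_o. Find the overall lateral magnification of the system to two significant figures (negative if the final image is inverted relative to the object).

-14

First lens: d_i1 = 1/(1/5.5 - 1/4.5) = -24.750 cm.
m_1 = -(-24.750)/4.5 = 5.5000.
With d_i1 < 0 the first image is virtual and lies on the object side; the object distance for lens 2 is d_o2 = 20 - (-24.750) = 44.750 cm.
Second lens: d_i2 = 1/(1/32 - 1/(44.750)) = 112.314 cm.
m_2 = -(112.314)/(44.750) = -2.5098.
Total m = m_1 x m_2 = (5.5000)(-2.5098) = -13.8039.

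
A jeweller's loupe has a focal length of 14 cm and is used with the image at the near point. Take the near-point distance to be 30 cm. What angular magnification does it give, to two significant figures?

M = 1 + D/f = 1 + 30/14 = 3.143.

3.1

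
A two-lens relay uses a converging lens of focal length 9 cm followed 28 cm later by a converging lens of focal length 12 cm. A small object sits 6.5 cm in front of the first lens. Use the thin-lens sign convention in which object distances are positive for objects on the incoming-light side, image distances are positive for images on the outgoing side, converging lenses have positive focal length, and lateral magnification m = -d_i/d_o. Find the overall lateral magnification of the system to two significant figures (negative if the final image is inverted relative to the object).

First lens: d_i1 = 1/(1/9 - 1/6.5) = -23.400 cm.
m_1 = -(-23.400)/6.5 = 3.6000.
The intermediate image is virtual, 23.400 cm to the left of lens 1, so d_o2 = L - d_i1 = 28 - (-23.400) = 51.400 cm.
Second lens: d_i2 = 1/(1/12 - 1/(51.400)) = 15.655 cm.
m_2 = -(15.655)/(51.400) = -0.3046.
Overall magnification: m = m_1 m_2 = -1.0964.

-1.1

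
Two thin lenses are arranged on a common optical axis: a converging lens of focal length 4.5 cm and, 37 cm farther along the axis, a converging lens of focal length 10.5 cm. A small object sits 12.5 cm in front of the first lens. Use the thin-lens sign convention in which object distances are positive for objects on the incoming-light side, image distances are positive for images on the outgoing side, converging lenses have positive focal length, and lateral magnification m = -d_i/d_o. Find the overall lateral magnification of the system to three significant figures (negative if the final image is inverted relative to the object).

0.303

Lens 1: 1/d_i1 = 1/f_1 - 1/d_o1 = 1/4.5 - 1/12.5 = 0.14222 cm^-1, so d_i1 = 7.031 cm.
m_1 = -(7.031)/12.5 = -0.5625.
Object distance for lens 2: d_o2 = 37 - 7.031 = 29.969 cm.
Lens 2: 1/d_i2 = 1/f_2 - 1/d_o2 = 1/10.5 - 1/(29.969) = 0.06187 cm^-1, so d_i2 = 16.163 cm.
m_2 = -(16.163)/(29.969) = -0.5393.
Total m = m_1 x m_2 = (-0.5625)(-0.5393) = 0.3034.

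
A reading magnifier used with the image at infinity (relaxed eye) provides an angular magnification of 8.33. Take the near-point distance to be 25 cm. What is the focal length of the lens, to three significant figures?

3.00 cm

For the image at infinity, M = D/f.
f = D/M = 25/8.33 = 3.001 cm.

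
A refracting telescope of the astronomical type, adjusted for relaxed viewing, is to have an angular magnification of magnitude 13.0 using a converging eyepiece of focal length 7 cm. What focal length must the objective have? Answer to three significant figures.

|M| = f_obj/|f_eye|, so f_obj = |M| x |f_eye| = 13.0 x 7 = 91.000 cm.

91.0 cm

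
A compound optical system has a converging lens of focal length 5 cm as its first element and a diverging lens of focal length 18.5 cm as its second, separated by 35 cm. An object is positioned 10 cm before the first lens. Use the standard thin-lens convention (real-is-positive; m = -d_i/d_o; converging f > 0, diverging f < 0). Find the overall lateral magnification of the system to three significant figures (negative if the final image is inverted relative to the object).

-0.425

Applying the thin-lens equation to the first lens, 1/5 = 1/10 + 1/d_i1, which gives d_i1 = 10.000 cm.
Its lateral magnification is m_1 = -d_i1/d_o1 = -(10.000)/10 = -1.0000.
The intermediate image is 10.000 cm to the right of lens 1, so d_o2 = L - d_i1 = 35 - 10.000 = 25.000 cm.
Applying the thin-lens equation again with f_2 = -18.5 cm and d_o2 = 25.000 cm gives d_i2 = -10.632 cm.
m_2 = -(-10.632)/(25.000) = 0.4253.
Total m = m_1 x m_2 = (-1.0000)(0.4253) = -0.4253.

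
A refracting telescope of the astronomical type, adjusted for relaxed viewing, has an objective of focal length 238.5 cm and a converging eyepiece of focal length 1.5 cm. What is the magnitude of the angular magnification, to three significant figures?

|M| = f_obj/|f_eye| = 238.5/1.5 = 159.000.

159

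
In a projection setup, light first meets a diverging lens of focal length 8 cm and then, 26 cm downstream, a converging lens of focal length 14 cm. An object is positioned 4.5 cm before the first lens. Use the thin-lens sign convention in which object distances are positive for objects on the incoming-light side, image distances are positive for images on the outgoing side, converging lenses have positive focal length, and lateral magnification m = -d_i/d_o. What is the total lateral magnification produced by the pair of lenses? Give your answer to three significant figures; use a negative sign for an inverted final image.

First lens: d_i1 = 1/(1/(-8) - 1/4.5) = -2.880 cm.
m_1 = -(-2.880)/4.5 = 0.6400.
The intermediate image is virtual, 2.880 cm to the left of lens 1, so d_o2 = L - d_i1 = 26 - (-2.880) = 28.880 cm.
Second lens: d_i2 = 1/(1/14 - 1/(28.880)) = 27.172 cm.
m_2 = -(27.172)/(28.880) = -0.9409.
The system's lateral magnification is m_1 m_2 = (0.6400)(-0.9409) = -0.6022.

-0.602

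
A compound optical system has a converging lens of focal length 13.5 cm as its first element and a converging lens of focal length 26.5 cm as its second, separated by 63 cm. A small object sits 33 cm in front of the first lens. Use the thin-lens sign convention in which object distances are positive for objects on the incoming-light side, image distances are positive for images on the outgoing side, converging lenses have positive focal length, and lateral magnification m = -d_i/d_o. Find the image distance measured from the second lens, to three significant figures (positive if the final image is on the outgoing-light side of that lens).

77.9 cm

First lens: d_i1 = 1/(1/13.5 - 1/33) = 22.846 cm.
Object distance for lens 2: d_o2 = 63 - 22.846 = 40.154 cm.
Second lens: d_i2 = 1/(1/26.5 - 1/(40.154)) = 77.932 cm.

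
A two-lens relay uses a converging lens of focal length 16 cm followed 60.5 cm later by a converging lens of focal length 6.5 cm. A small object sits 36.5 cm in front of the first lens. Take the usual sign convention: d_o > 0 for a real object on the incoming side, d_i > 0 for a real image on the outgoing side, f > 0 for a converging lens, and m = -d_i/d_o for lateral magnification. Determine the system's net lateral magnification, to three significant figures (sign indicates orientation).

First lens: d_i1 = 1/(1/16 - 1/36.5) = 28.488 cm.
m_1 = -(28.488)/36.5 = -0.7805.
That image sits 32.012 cm in front of the second lens, so d_o2 = 32.012 cm.
Second lens: d_i2 = 1/(1/6.5 - 1/(32.012)) = 8.156 cm.
m_2 = -(8.156)/(32.012) = -0.2548.
The system's lateral magnification is m_1 m_2 = (-0.7805)(-0.2548) = 0.1989.

0.199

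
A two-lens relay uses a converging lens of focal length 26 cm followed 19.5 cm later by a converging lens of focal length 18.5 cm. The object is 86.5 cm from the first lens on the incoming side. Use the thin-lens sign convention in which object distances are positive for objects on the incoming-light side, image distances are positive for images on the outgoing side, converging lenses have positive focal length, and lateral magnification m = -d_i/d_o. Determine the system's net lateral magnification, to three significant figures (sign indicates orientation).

-0.220

Lens 1: 1/d_i1 = 1/f_1 - 1/d_o1 = 1/26 - 1/86.5 = 0.02690 cm^-1, so d_i1 = 37.174 cm.
m_1 = -(37.174)/86.5 = -0.4298.
This image would form 37.174 cm past lens 1, i.e. 17.674 cm beyond lens 2, so it is a virtual object for lens 2: d_o2 = 19.5 - 37.174 = -17.674 cm.
Lens 2: 1/d_i2 = 1/f_2 - 1/d_o2 = 1/18.5 - 1/(-17.674) = 0.11064 cm^-1, so d_i2 = 9.039 cm.
m_2 = -(9.039)/(-17.674) = 0.5114.
The system's lateral magnification is m_1 m_2 = (-0.4298)(0.5114) = -0.2198.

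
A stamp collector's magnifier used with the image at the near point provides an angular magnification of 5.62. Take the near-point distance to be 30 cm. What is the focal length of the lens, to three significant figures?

For the image at the near point, M = 1 + D/f.
f = D/(M - 1) = 30/(5.62 - 1) = 6.494 cm.

6.49 cm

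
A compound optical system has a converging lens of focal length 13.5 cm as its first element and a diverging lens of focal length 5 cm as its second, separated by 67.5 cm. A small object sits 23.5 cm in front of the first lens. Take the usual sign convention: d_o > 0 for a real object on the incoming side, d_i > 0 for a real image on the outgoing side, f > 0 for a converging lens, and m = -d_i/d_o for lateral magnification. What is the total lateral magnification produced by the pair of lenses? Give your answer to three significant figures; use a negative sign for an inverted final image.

-0.166

First lens: d_i1 = 1/(1/13.5 - 1/23.5) = 31.725 cm.
m_1 = -(31.725)/23.5 = -1.3500.
Object distance for lens 2: d_o2 = 67.5 - 31.725 = 35.775 cm.
Second lens: d_i2 = 1/(1/(-5) - 1/(35.775)) = -4.387 cm.
m_2 = -(-4.387)/(35.775) = 0.1226.
Overall magnification: m = m_1 m_2 = -0.1655.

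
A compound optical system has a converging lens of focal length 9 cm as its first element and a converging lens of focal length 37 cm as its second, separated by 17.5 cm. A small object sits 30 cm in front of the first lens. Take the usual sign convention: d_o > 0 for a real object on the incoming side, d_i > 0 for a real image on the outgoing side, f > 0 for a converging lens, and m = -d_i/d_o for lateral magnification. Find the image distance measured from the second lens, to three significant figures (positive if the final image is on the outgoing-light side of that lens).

-5.31 cm

First lens: d_i1 = 1/(1/9 - 1/30) = 12.857 cm.
Object distance for lens 2: d_o2 = 17.5 - 12.857 = 4.643 cm.
Second lens: d_i2 = 1/(1/37 - 1/(4.643)) = -5.309 cm.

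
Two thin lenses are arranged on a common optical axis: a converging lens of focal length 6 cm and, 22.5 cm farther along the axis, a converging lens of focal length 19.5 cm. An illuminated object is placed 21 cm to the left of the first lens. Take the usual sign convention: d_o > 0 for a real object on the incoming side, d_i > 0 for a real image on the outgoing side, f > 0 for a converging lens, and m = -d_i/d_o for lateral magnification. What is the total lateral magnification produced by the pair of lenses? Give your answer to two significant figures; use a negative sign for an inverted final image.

-1.4

Lens 1: 1/d_i1 = 1/f_1 - 1/d_o1 = 1/6 - 1/21 = 0.11905 cm^-1, so d_i1 = 8.400 cm.
m_1 = -(8.400)/21 = -0.4000.
Object distance for lens 2: d_o2 = 22.5 - 8.400 = 14.100 cm.
Lens 2: 1/d_i2 = 1/f_2 - 1/d_o2 = 1/19.5 - 1/(14.100) = -0.01964 cm^-1, so d_i2 = -50.917 cm.
m_2 = -(-50.917)/(14.100) = 3.6111.
Overall magnification: m = m_1 m_2 = -1.4444.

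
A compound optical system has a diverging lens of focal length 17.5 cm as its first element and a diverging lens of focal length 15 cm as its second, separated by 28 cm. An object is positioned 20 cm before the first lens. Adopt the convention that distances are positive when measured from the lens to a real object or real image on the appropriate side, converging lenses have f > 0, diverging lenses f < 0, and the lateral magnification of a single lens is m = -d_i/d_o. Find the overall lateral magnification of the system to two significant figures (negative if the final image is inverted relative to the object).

0.13

Applying the thin-lens equation to the first lens, 1/(-17.5) = 1/20 + 1/d_i1, which gives d_i1 = -9.333 cm.
Its lateral magnification is m_1 = -d_i1/d_o1 = -(-9.333)/20 = 0.4667.
The intermediate image is virtual, 9.333 cm to the left of lens 1, so d_o2 = L - d_i1 = 28 - (-9.333) = 37.333 cm.
Applying the thin-lens equation again with f_2 = -15 cm and d_o2 = 37.333 cm gives d_i2 = -10.701 cm.
m_2 = -(-10.701)/(37.333) = 0.2866.
The system's lateral magnification is m_1 m_2 = (0.4667)(0.2866) = 0.1338.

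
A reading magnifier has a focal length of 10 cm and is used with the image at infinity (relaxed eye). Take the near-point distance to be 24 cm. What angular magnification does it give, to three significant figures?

2.40

M = D/f = 24/10 = 2.400.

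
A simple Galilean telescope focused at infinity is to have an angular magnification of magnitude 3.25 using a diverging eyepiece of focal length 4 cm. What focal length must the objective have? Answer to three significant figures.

13.0 cm

|M| = f_obj/|f_eye|, so f_obj = |M| x |f_eye| = 3.25 x 4 = 13.000 cm.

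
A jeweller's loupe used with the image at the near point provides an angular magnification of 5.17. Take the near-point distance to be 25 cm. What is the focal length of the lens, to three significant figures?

For the image at the near point, M = 1 + D/f.
f = D/(M - 1) = 25/(5.17 - 1) = 5.995 cm.

6.00 cm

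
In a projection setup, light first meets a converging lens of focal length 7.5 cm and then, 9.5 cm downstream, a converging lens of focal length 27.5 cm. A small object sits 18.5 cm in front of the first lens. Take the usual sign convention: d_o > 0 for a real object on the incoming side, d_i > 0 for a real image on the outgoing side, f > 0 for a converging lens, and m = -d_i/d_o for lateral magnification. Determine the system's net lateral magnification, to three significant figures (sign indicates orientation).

First lens: d_i1 = 1/(1/7.5 - 1/18.5) = 12.614 cm.
m_1 = -(12.614)/18.5 = -0.6818.
Since 12.614 cm > 9.5 cm, the first image lies past the second lens and serves as a virtual object: d_o2 = L - d_i1 = -3.114 cm.
Second lens: d_i2 = 1/(1/27.5 - 1/(-3.114)) = 2.797 cm.
m_2 = -(2.797)/(-3.114) = 0.8983.
The system's lateral magnification is m_1 m_2 = (-0.6818)(0.8983) = -0.6125.

-0.612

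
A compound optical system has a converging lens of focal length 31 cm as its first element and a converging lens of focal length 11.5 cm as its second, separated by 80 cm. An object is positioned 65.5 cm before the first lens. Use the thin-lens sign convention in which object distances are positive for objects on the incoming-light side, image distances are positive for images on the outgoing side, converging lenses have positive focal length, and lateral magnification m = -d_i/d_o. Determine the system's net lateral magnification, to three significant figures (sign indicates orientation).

Applying the thin-lens equation to the first lens, 1/31 = 1/65.5 + 1/d_i1, which gives d_i1 = 58.855 cm.
Its lateral magnification is m_1 = -d_i1/d_o1 = -(58.855)/65.5 = -0.8986.
Object distance for lens 2: d_o2 = 80 - 58.855 = 21.145 cm.
Applying the thin-lens equation again with f_2 = 11.5 cm and d_o2 = 21.145 cm gives d_i2 = 25.212 cm.
m_2 = -(25.212)/(21.145) = -1.1923.
Overall magnification: m = m_1 m_2 = 1.0714.

1.07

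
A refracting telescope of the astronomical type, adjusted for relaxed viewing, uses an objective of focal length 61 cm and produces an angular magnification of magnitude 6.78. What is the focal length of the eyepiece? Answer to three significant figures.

|M| = f_obj/f_eye, so f_eye = f_obj/|M| = 61/6.78 = 8.997 cm.

9.00 cm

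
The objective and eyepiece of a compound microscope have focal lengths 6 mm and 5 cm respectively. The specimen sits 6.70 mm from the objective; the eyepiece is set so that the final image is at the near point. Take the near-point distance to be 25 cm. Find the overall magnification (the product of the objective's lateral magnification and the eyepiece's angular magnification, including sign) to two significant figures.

-51

Convert to cm: f_obj = 6 mm = 0.6 cm; d_o = 6.70 mm = 0.67 cm.
Objective: 1/d_i = 1/f_obj - 1/d_o = 1/0.6 - 1/0.67 = 0.17413 cm^-1, so d_i = 5.743 cm.
m_obj = -d_i/d_o = -5.743/0.67 = -8.571.
Eyepiece angular magnification (image at near point): M_eye = 1 + D/f_e = 1 + 25/5 = 6.000.
Overall M = m_obj x M_eye = (-8.571)(6.000) = -51.43.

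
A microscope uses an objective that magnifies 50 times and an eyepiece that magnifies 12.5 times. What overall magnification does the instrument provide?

625

The overall magnification of a compound microscope is the product of the objective and eyepiece magnifications:
M = M_obj x M_eye = 50 x 12.5 = 625.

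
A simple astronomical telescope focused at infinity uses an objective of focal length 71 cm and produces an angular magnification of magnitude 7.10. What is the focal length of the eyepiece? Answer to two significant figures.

10 cm

|M| = f_obj/f_eye, so f_eye = f_obj/|M| = 71/7.1 = 10.000 cm.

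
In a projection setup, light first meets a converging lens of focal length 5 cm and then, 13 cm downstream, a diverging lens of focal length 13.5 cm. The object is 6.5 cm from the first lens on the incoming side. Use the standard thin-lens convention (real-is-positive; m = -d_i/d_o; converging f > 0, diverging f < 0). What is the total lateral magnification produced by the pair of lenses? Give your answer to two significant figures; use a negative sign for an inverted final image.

-9.3

Lens 1: 1/d_i1 = 1/f_1 - 1/d_o1 = 1/5 - 1/6.5 = 0.04615 cm^-1, so d_i1 = 21.667 cm.
m_1 = -(21.667)/6.5 = -3.3333.
Since 21.667 cm > 13 cm, the first image lies past the second lens and serves as a virtual object: d_o2 = L - d_i1 = -8.667 cm.
Lens 2: 1/d_i2 = 1/f_2 - 1/d_o2 = 1/(-13.5) - 1/(-8.667) = 0.04131 cm^-1, so d_i2 = 24.207 cm.
m_2 = -(24.207)/(-8.667) = 2.7931.
Total m = m_1 x m_2 = (-3.3333)(2.7931) = -9.3103.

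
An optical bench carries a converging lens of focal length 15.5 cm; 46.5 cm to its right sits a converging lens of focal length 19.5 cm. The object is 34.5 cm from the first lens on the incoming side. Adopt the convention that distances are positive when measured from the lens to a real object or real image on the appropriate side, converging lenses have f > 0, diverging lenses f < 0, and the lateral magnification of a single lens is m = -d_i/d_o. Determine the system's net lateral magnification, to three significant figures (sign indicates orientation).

-13.9

Lens 1: 1/d_i1 = 1/f_1 - 1/d_o1 = 1/15.5 - 1/34.5 = 0.03553 cm^-1, so d_i1 = 28.145 cm.
m_1 = -(28.145)/34.5 = -0.8158.
The intermediate image is 28.145 cm to the right of lens 1, so d_o2 = L - d_i1 = 46.5 - 28.145 = 18.355 cm.
Lens 2: 1/d_i2 = 1/f_2 - 1/d_o2 = 1/19.5 - 1/(18.355) = -0.00320 cm^-1, so d_i2 = -312.672 cm.
m_2 = -(-312.672)/(18.355) = 17.0345.
Overall magnification: m = m_1 m_2 = -13.8966.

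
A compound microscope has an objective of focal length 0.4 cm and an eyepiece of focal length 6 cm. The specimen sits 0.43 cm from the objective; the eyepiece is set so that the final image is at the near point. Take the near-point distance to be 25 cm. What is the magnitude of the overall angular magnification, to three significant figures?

68.9

Objective: 1/d_i = 1/f_obj - 1/d_o = 1/0.4 - 1/0.43 = 0.17442 cm^-1, so d_i = 5.733 cm.
m_obj = -d_i/d_o = -5.733/0.43 = -13.333.
Eyepiece angular magnification (image at near point): M_eye = 1 + D/f_e = 1 + 25/6 = 5.167.
Overall M = m_obj x M_eye = (-13.333)(5.167) = -68.89.
|M| = 68.89.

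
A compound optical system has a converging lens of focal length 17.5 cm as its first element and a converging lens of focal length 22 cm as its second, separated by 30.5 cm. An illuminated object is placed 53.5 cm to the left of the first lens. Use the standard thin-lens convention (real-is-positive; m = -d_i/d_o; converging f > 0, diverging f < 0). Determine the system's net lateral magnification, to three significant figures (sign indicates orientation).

-0.611

First lens: d_i1 = 1/(1/17.5 - 1/53.5) = 26.007 cm.
m_1 = -(26.007)/53.5 = -0.4861.
That image sits 4.493 cm in front of the second lens, so d_o2 = 4.493 cm.
Second lens: d_i2 = 1/(1/22 - 1/(4.493)) = -5.646 cm.
m_2 = -(-5.646)/(4.493) = 1.2566.
Overall magnification: m = m_1 m_2 = -0.6109.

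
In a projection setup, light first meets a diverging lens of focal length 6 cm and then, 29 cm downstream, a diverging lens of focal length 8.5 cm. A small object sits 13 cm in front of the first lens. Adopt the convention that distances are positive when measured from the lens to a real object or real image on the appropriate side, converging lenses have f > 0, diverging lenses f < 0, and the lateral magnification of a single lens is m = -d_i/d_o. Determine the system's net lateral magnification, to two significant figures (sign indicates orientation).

Lens 1: 1/d_i1 = 1/f_1 - 1/d_o1 = 1/(-6) - 1/13 = -0.24359 cm^-1, so d_i1 = -4.105 cm.
m_1 = -(-4.105)/13 = 0.3158.
With d_i1 < 0 the first image is virtual and lies on the object side; the object distance for lens 2 is d_o2 = 29 - (-4.105) = 33.105 cm.
Lens 2: 1/d_i2 = 1/f_2 - 1/d_o2 = 1/(-8.5) - 1/(33.105) = -0.14785 cm^-1, so d_i2 = -6.763 cm.
m_2 = -(-6.763)/(33.105) = 0.2043.
Overall magnification: m = m_1 m_2 = 0.0645.

0.065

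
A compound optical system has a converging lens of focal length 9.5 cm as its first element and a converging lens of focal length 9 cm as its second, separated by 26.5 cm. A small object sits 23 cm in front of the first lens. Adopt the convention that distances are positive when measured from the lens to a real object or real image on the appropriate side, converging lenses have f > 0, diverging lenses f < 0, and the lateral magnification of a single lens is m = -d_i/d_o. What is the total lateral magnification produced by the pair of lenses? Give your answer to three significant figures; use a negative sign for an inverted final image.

Lens 1: 1/d_i1 = 1/f_1 - 1/d_o1 = 1/9.5 - 1/23 = 0.06178 cm^-1, so d_i1 = 16.185 cm.
m_1 = -(16.185)/23 = -0.7037.
The intermediate image is 16.185 cm to the right of lens 1, so d_o2 = L - d_i1 = 26.5 - 16.185 = 10.315 cm.
Lens 2: 1/d_i2 = 1/f_2 - 1/d_o2 = 1/9 - 1/(10.315) = 0.01416 cm^-1, so d_i2 = 70.606 cm.
m_2 = -(70.606)/(10.315) = -6.8451.
Total m = m_1 x m_2 = (-0.7037)(-6.8451) = 4.8169.

4.82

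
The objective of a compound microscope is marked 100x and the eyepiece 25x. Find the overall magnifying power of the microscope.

The overall magnification of a compound microscope is the product of the objective and eyepiece magnifications:
M = M_obj x M_eye = 100 x 25 = 2500.

2500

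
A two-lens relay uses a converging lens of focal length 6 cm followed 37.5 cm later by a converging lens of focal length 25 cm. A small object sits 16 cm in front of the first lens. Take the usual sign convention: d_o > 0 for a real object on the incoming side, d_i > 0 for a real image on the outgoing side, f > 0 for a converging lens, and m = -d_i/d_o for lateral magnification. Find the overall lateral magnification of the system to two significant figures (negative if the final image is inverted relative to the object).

5.2

Lens 1: 1/d_i1 = 1/f_1 - 1/d_o1 = 1/6 - 1/16 = 0.10417 cm^-1, so d_i1 = 9.600 cm.
m_1 = -(9.600)/16 = -0.6000.
Object distance for lens 2: d_o2 = 37.5 - 9.600 = 27.900 cm.
Lens 2: 1/d_i2 = 1/f_2 - 1/d_o2 = 1/25 - 1/(27.900) = 0.00416 cm^-1, so d_i2 = 240.517 cm.
m_2 = -(240.517)/(27.900) = -8.6207.
The system's lateral magnification is m_1 m_2 = (-0.6000)(-8.6207) = 5.1724.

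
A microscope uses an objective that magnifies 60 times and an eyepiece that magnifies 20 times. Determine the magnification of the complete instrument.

1200

The overall magnification of a compound microscope is the product of the objective and eyepiece magnifications:
M = M_obj x M_eye = 60 x 20 = 1200.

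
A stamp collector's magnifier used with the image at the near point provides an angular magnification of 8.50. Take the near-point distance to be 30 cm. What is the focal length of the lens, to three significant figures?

For the image at the near point, M = 1 + D/f.
f = D/(M - 1) = 30/(8.5 - 1) = 4.000 cm.

4.00 cm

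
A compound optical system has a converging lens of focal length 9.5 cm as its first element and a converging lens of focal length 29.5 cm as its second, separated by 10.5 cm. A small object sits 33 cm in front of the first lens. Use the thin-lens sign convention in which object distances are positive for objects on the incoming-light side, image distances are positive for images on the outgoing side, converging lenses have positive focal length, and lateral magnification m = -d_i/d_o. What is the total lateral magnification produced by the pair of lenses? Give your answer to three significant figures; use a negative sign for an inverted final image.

Applying the thin-lens equation to the first lens, 1/9.5 = 1/33 + 1/d_i1, which gives d_i1 = 13.340 cm.
Its lateral magnification is m_1 = -d_i1/d_o1 = -(13.340)/33 = -0.4043.
This image would form 13.340 cm past lens 1, i.e. 2.840 cm beyond lens 2, so it is a virtual object for lens 2: d_o2 = 10.5 - 13.340 = -2.840 cm.
Applying the thin-lens equation again with f_2 = 29.5 cm and d_o2 = -2.840 cm gives d_i2 = 2.591 cm.
m_2 = -(2.591)/(-2.840) = 0.9122.
Overall magnification: m = m_1 m_2 = -0.3688.

-0.369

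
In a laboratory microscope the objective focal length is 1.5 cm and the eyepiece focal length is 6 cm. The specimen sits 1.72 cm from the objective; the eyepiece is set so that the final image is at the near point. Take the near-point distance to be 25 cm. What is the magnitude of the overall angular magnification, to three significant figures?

Objective: 1/d_i = 1/f_obj - 1/d_o = 1/1.5 - 1/1.72 = 0.08527 cm^-1, so d_i = 11.727 cm.
m_obj = -d_i/d_o = -11.727/1.72 = -6.818.
Eyepiece angular magnification (image at near point): M_eye = 1 + D/f_e = 1 + 25/6 = 5.167.
Overall M = m_obj x M_eye = (-6.818)(5.167) = -35.23.
|M| = 35.23.

35.2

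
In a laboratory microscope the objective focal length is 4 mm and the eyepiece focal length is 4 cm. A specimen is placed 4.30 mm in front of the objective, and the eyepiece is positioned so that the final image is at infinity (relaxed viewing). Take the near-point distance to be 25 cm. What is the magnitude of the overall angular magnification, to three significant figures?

83.3

Convert to cm: f_obj = 4 mm = 0.4 cm; d_o = 4.30 mm = 0.43 cm.
Objective: 1/d_i = 1/f_obj - 1/d_o = 1/0.4 - 1/0.43 = 0.17442 cm^-1, so d_i = 5.733 cm.
m_obj = -d_i/d_o = -5.733/0.43 = -13.333.
Eyepiece angular magnification (image at infinity): M_eye = D/f_e = 25/4 = 6.250.
Overall M = m_obj x M_eye = (-13.333)(6.250) = -83.33.
|M| = 83.33.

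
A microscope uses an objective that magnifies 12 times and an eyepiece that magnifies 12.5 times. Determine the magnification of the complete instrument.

150

The overall magnification of a compound microscope is the product of the objective and eyepiece magnifications:
M = M_obj x M_eye = 12 x 12.5 = 150.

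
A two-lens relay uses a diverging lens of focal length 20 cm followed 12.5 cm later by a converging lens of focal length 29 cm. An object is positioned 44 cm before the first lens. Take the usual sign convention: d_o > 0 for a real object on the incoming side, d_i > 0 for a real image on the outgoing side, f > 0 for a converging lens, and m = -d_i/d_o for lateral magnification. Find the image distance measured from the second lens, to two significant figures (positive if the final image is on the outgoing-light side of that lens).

-280 cm

Applying the thin-lens equation to the first lens, 1/(-20) = 1/44 + 1/d_i1, which gives d_i1 = -13.750 cm.
The intermediate image is virtual, 13.750 cm to the left of lens 1, so d_o2 = L - d_i1 = 12.5 - (-13.750) = 26.250 cm.
Applying the thin-lens equation again with f_2 = 29 cm and d_o2 = 26.250 cm gives d_i2 = -276.818 cm.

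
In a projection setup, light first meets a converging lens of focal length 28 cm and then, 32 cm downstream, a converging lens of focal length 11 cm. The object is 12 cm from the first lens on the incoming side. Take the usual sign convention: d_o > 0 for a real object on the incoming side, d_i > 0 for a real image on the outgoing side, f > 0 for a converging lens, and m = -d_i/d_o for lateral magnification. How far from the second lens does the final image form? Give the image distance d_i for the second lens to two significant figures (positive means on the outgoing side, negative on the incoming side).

14 cm

First lens: d_i1 = 1/(1/28 - 1/12) = -21.000 cm.
The intermediate image is virtual, 21.000 cm to the left of lens 1, so d_o2 = L - d_i1 = 32 - (-21.000) = 53.000 cm.
Second lens: d_i2 = 1/(1/11 - 1/(53.000)) = 13.881 cm.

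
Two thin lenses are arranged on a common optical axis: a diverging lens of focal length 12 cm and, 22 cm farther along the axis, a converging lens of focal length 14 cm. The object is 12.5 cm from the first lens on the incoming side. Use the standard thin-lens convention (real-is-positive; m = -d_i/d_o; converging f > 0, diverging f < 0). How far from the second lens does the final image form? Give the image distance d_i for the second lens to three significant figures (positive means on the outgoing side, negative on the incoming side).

Lens 1: 1/d_i1 = 1/f_1 - 1/d_o1 = 1/(-12) - 1/12.5 = -0.16333 cm^-1, so d_i1 = -6.122 cm.
The intermediate image is virtual, 6.122 cm to the left of lens 1, so d_o2 = L - d_i1 = 22 - (-6.122) = 28.122 cm.
Lens 2: 1/d_i2 = 1/f_2 - 1/d_o2 = 1/14 - 1/(28.122) = 0.03587 cm^-1, so d_i2 = 27.879 cm.

27.9 cm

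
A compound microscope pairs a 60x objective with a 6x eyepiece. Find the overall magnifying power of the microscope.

360

The overall magnification of a compound microscope is the product of the objective and eyepiece magnifications:
M = M_obj x M_eye = 60 x 6 = 360.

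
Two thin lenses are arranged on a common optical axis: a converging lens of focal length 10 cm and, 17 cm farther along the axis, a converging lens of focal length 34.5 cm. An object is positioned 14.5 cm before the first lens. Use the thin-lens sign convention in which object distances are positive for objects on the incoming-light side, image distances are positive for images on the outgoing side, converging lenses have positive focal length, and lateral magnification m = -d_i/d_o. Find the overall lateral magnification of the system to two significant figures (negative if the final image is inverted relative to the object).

Applying the thin-lens equation to the first lens, 1/10 = 1/14.5 + 1/d_i1, which gives d_i1 = 32.222 cm.
Its lateral magnification is m_1 = -d_i1/d_o1 = -(32.222)/14.5 = -2.2222.
This image would form 32.222 cm past lens 1, i.e. 15.222 cm beyond lens 2, so it is a virtual object for lens 2: d_o2 = 17 - 32.222 = -15.222 cm.
Applying the thin-lens equation again with f_2 = 34.5 cm and d_o2 = -15.222 cm gives d_i2 = 10.562 cm.
m_2 = -(10.562)/(-15.222) = 0.6939.
The system's lateral magnification is m_1 m_2 = (-2.2222)(0.6939) = -1.5419.

-1.5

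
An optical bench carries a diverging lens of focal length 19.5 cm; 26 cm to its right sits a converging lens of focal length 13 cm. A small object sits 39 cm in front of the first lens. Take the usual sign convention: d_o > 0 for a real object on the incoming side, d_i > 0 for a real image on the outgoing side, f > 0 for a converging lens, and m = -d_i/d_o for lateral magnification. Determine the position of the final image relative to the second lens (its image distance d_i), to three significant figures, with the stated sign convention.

First lens: d_i1 = 1/(1/(-19.5) - 1/39) = -13.000 cm.
The intermediate image is virtual, 13.000 cm to the left of lens 1, so d_o2 = L - d_i1 = 26 - (-13.000) = 39.000 cm.
Second lens: d_i2 = 1/(1/13 - 1/(39.000)) = 19.500 cm.

19.5 cm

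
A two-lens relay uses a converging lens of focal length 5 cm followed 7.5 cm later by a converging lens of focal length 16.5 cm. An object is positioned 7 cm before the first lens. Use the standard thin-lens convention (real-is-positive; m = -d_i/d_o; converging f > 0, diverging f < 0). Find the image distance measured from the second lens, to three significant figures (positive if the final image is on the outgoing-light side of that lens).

6.23 cm

Lens 1: 1/d_i1 = 1/f_1 - 1/d_o1 = 1/5 - 1/7 = 0.05714 cm^-1, so d_i1 = 17.500 cm.
This image would form 17.500 cm past lens 1, i.e. 10.000 cm beyond lens 2, so it is a virtual object for lens 2: d_o2 = 7.5 - 17.500 = -10.000 cm.
Lens 2: 1/d_i2 = 1/f_2 - 1/d_o2 = 1/16.5 - 1/(-10.000) = 0.16061 cm^-1, so d_i2 = 6.226 cm.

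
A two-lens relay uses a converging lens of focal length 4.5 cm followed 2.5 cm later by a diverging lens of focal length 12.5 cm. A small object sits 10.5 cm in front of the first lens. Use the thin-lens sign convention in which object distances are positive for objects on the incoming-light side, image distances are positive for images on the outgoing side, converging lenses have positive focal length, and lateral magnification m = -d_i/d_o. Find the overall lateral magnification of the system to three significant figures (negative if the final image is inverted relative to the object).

Applying the thin-lens equation to the first lens, 1/4.5 = 1/10.5 + 1/d_i1, which gives d_i1 = 7.875 cm.
Its lateral magnification is m_1 = -d_i1/d_o1 = -(7.875)/10.5 = -0.7500.
This image would form 7.875 cm past lens 1, i.e. 5.375 cm beyond lens 2, so it is a virtual object for lens 2: d_o2 = 2.5 - 7.875 = -5.375 cm.
Applying the thin-lens equation again with f_2 = -12.5 cm and d_o2 = -5.375 cm gives d_i2 = 9.430 cm.
m_2 = -(9.430)/(-5.375) = 1.7544.
The system's lateral magnification is m_1 m_2 = (-0.7500)(1.7544) = -1.3158.

-1.32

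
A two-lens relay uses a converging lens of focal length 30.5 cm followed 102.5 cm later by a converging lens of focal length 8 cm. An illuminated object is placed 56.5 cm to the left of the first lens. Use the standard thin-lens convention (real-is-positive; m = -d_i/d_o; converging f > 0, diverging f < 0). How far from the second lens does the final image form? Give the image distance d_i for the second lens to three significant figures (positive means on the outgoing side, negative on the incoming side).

Lens 1: 1/d_i1 = 1/f_1 - 1/d_o1 = 1/30.5 - 1/56.5 = 0.01509 cm^-1, so d_i1 = 66.279 cm.
The intermediate image is 66.279 cm to the right of lens 1, so d_o2 = L - d_i1 = 102.5 - 66.279 = 36.221 cm.
Lens 2: 1/d_i2 = 1/f_2 - 1/d_o2 = 1/8 - 1/(36.221) = 0.09739 cm^-1, so d_i2 = 10.268 cm.

10.3 cm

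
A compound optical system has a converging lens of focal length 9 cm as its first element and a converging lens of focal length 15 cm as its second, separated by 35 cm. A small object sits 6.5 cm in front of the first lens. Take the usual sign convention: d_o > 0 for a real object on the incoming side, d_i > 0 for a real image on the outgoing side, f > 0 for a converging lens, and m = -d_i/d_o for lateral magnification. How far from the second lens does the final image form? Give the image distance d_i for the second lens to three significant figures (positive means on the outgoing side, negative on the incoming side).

First lens: d_i1 = 1/(1/9 - 1/6.5) = -23.400 cm.
With d_i1 < 0 the first image is virtual and lies on the object side; the object distance for lens 2 is d_o2 = 35 - (-23.400) = 58.400 cm.
Second lens: d_i2 = 1/(1/15 - 1/(58.400)) = 20.184 cm.

20.2 cm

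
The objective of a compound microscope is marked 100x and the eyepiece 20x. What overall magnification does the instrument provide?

2000

The overall magnification of a compound microscope is the product of the objective and eyepiece magnifications:
M = M_obj x M_eye = 100 x 20 = 2000.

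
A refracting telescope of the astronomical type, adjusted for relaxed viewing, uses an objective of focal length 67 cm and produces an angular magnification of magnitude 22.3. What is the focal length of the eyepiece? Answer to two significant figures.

3.0 cm

|M| = f_obj/f_eye, so f_eye = f_obj/|M| = 67/22.3 = 3.004 cm.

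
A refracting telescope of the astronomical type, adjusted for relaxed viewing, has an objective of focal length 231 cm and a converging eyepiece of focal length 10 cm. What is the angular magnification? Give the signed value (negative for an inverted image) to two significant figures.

-23

M = -f_obj/f_eye = -231/(10) = -23.100.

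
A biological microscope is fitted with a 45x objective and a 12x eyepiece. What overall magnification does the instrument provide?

540

The overall magnification of a compound microscope is the product of the objective and eyepiece magnifications:
M = M_obj x M_eye = 45 x 12 = 540.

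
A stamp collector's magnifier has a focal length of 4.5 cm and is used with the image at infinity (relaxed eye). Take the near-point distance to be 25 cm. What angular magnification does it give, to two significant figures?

M = D/f = 25/4.5 = 5.556.

5.6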